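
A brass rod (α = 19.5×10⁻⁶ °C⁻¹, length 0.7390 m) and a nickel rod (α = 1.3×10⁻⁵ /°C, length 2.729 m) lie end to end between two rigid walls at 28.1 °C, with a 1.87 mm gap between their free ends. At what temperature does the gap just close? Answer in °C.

α₁L₁ = 1.44105×10⁻⁵ m/K, α₂L₂ = 3.5477×10⁻⁵ m/K → total 4.98875×10⁻⁵ m/K
ΔT = g/(α₁L₁+α₂L₂) = 1.87×10⁻³ / 4.98875×10⁻⁵ = 37.484 K
T = 28.1 + 37.484 = 65.584 °C

T = 65.6 °C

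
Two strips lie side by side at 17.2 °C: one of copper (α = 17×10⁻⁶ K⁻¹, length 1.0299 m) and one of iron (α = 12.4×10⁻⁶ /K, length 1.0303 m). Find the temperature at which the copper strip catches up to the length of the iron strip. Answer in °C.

L₁(1 + α₁ΔT) = L₂(1 + α₂ΔT) ⇒ ΔT = (L₂ − L₁)/(α₁L₁ − α₂L₂)
L₂ − L₁ = 1.0303 − 1.0299 = 4.00×10⁻⁴ m
α₁L₁ − α₂L₂ = 17×10⁻⁶×1.0299 − 12.4×10⁻⁶×1.0303 = 4.73258×10⁻⁶ m/K
ΔT = 4.00×10⁻⁴ / 4.73258×10⁻⁶ = 84.520 K
T = 17.2 + 84.520 = 101.720 °C

T = 101.7 °C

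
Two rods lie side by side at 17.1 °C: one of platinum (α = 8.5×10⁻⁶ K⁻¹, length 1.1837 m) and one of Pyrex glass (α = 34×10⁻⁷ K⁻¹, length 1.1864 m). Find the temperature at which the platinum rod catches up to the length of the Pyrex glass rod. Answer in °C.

T = 465.0 °C

L₁(1 + α₁ΔT) = L₂(1 + α₂ΔT) ⇒ ΔT = (L₂ − L₁)/(α₁L₁ − α₂L₂)
L₂ − L₁ = 1.1864 − 1.1837 = 2.70×10⁻³ m
α₁L₁ − α₂L₂ = 8.5×10⁻⁶×1.1837 − 34×10⁻⁷×1.1864 = 6.02769×10⁻⁶ m/K
ΔT = 2.70×10⁻³ / 6.02769×10⁻⁶ = 447.933 K
T = 17.1 + 447.933 = 465.033 °C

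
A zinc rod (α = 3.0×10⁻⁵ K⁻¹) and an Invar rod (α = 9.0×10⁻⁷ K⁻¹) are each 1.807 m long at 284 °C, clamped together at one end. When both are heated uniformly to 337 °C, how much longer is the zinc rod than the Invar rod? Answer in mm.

ΔT = 53 K
zinc: ΔL = 3.0×10⁻⁵ × 1.807 m × 53 = 2.8731×10⁻³ m = 2.8731 mm
Invar: ΔL = 9.0×10⁻⁷ × 1.807 m × 53 = 8.6194×10⁻⁵ m = 0.086194 mm
difference = 2.8731 − 0.086194 = 2.786906 mm

2.79 mm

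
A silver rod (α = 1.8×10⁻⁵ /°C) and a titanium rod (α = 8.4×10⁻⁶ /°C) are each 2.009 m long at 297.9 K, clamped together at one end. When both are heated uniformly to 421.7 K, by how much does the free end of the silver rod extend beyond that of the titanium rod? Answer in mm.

ΔT = 123.8 K
silver: ΔL = 1.8×10⁻⁵ × 2.009 m × 123.8 = 4.4769×10⁻³ m = 4.4769 mm
titanium: ΔL = 8.4×10⁻⁶ × 2.009 m × 123.8 = 2.0892×10⁻³ m = 2.0892 mm
difference = 4.4769 − 2.0892 = 2.3877 mm

2.39 mm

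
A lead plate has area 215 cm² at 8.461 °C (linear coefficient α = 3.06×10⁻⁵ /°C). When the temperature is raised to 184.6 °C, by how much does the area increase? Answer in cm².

Area coefficient ≈ 2α; |ΔT| = 176.139 K
ΔA = 2αA₀ΔT = 2(3.06×10⁻⁵)(215)(176.139) = 2.32 cm²

ΔA = 2.32 cm²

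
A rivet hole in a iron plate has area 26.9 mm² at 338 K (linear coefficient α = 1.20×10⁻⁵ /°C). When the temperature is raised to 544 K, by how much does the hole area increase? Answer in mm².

Area coefficient ≈ 2α; |ΔT| = 206 K
ΔA = 2αA₀ΔT = 2(1.20×10⁻⁵)(26.9)(206) = 0.133 mm²

ΔA = 0.133 mm²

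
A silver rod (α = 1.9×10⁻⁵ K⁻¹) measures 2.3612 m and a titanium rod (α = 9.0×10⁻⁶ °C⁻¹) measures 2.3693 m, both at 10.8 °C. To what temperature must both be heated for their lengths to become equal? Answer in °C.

L₁(1 + α₁ΔT) = L₂(1 + α₂ΔT) ⇒ ΔT = (L₂ − L₁)/(α₁L₁ − α₂L₂)
L₂ − L₁ = 2.3693 − 2.3612 = 8.10×10⁻³ m
α₁L₁ − α₂L₂ = 1.9×10⁻⁵×2.3612 − 9.0×10⁻⁶×2.3693 = 2.35391×10⁻⁵ m/K
ΔT = 8.10×10⁻³ / 2.35391×10⁻⁵ = 344.108 K
T = 10.8 + 344.108 = 354.908 °C

T = 354.9 °C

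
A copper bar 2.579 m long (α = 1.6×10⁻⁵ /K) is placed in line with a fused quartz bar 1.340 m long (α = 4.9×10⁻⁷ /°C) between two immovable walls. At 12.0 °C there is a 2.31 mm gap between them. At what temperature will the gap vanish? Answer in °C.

T = 67.1 °C

Gap closes when ΔL₁ + ΔL₂ = 2.31 mm = 2.31×10⁻³ m
(α₁L₁ + α₂L₂)ΔT = g
α₁L₁ + α₂L₂ = 1.6×10⁻⁵×2.579 + 4.9×10⁻⁷×1.340 = 4.19206×10⁻⁵ m/K
ΔT = 2.31×10⁻³ / 4.19206×10⁻⁵ = 55.104 K
T = 12.0 + 55.104 = 67.104 °C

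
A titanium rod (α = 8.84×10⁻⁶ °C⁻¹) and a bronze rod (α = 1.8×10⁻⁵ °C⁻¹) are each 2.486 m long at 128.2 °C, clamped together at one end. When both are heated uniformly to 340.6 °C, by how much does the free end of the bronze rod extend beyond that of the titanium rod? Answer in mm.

ΔT = 212.4 K
titanium: ΔL = 8.84×10⁻⁶ × 2.486 m × 212.4 = 4.6678×10⁻³ m = 4.6678 mm
bronze: ΔL = 1.8×10⁻⁵ × 2.486 m × 212.4 = 9.5045×10⁻³ m = 9.5045 mm
difference = 9.5045 − 4.6678 = 4.8367 mm

4.84 mm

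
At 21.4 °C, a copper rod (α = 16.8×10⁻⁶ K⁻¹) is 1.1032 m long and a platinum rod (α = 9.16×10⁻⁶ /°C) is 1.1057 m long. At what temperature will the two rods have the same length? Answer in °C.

L₁(1 + α₁ΔT) = L₂(1 + α₂ΔT) ⇒ ΔT = (L₂ − L₁)/(α₁L₁ − α₂L₂)
L₂ − L₁ = 1.1057 − 1.1032 = 2.50×10⁻³ m
α₁L₁ − α₂L₂ = 16.8×10⁻⁶×1.1032 − 9.16×10⁻⁶×1.1057 = 8.405548×10⁻⁶ m/K
ΔT = 2.50×10⁻³ / 8.405548×10⁻⁶ = 297.423 K
T = 21.4 + 297.423 = 318.823 °C

T = 318.8 °C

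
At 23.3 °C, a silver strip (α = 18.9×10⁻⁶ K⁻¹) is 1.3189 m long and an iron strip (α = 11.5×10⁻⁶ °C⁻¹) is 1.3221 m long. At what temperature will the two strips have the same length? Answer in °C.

Equal length when α₁L₁ΔT − α₂L₂ΔT = L₂ − L₁ = 3.20×10⁻³ m
α₁L₁ = 2.492721×10⁻⁵, α₂L₂ = 1.520415×10⁻⁵ → Δ(αL) = 9.72306×10⁻⁶ m/K
ΔT = 3.20×10⁻³ / 9.72306×10⁻⁶ = 329.114 K, so T = 23.3 + 329.114 = 352.414 °C

T = 352.4 °C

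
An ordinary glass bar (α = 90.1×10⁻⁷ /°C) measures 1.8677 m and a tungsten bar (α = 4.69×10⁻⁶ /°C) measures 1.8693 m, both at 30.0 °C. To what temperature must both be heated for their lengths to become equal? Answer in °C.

Equal length when α₁L₁ΔT − α₂L₂ΔT = L₂ − L₁ = 1.60×10⁻³ m
α₁L₁ = 1.6827977×10⁻⁵, α₂L₂ = 8.767017×10⁻⁶ → Δ(αL) = 8.06096×10⁻⁶ m/K
ΔT = 1.60×10⁻³ / 8.06096×10⁻⁶ = 198.488 K, so T = 30.0 + 198.488 = 228.488 °C

T = 228.5 °C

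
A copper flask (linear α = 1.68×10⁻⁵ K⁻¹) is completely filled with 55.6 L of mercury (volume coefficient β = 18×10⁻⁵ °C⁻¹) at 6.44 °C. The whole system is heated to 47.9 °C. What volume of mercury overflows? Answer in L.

The flask also expands: β_container ≈ 3α = 5.04×10⁻⁵ /K
Net overflow = V₀(β_liq − 3α_cont)ΔT
β − 3α = 1.80×10⁻⁴ − 5.04×10⁻⁵ = 1.296×10⁻⁴ /K; ΔT = 41.46 K
ΔV = 55.6 × 1.296×10⁻⁴ × 41.46 = 0.299 L

0.299 L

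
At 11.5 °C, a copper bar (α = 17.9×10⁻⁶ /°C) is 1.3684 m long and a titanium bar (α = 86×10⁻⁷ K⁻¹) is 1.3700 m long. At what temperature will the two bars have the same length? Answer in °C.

T = 137.4 °C

L₁(1 + α₁ΔT) = L₂(1 + α₂ΔT) ⇒ ΔT = (L₂ − L₁)/(α₁L₁ − α₂L₂)
L₂ − L₁ = 1.3700 − 1.3684 = 1.60×10⁻³ m
α₁L₁ − α₂L₂ = 17.9×10⁻⁶×1.3684 − 86×10⁻⁷×1.3700 = 1.271236×10⁻⁵ m/K
ΔT = 1.60×10⁻³ / 1.271236×10⁻⁵ = 125.862 K
T = 11.5 + 125.862 = 137.362 °C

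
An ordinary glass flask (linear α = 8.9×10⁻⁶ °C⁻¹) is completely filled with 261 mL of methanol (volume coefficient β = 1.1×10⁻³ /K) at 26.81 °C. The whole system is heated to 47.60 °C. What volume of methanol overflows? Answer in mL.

5.82 mL

The flask also expands: β_container ≈ 3α = 2.67×10⁻⁵ /K
Net overflow = V₀(β_liq − 3α_cont)ΔT
β − 3α = 1.10×10⁻³ − 2.67×10⁻⁵ = 1.0733×10⁻³ /K; ΔT = 20.79 K
ΔV = 261 × 1.0733×10⁻³ × 20.79 = 5.82 mL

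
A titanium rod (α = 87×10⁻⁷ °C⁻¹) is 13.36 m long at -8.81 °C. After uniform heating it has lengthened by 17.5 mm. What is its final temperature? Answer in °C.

T = 142 °C

ΔL = αL₀ΔT ⇒ ΔT = ΔL / (αL₀)
ΔT = 17.5×10⁻³ m / (87×10⁻⁷ × 13.36 m) = 150.56 K
T = -8.81 + 150.56 = 141.75 °C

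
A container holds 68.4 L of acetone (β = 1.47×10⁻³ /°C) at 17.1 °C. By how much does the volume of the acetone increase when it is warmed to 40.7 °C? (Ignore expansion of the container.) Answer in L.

|ΔT| = |40.7 − 17.1| = 23.6 K
ΔV = βV₀ΔT = (1.47×10⁻³)(68.4)(23.6) = 2.37 L

ΔV = 2.37 L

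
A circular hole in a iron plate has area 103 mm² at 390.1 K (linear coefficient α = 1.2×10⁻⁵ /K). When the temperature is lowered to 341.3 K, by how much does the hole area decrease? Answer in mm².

ΔA = 0.121 mm²

Area coefficient ≈ 2α; |ΔT| = 48.8 K
ΔA = 2αA₀ΔT = 2(1.2×10⁻⁵)(103)(48.8) = 0.121 mm²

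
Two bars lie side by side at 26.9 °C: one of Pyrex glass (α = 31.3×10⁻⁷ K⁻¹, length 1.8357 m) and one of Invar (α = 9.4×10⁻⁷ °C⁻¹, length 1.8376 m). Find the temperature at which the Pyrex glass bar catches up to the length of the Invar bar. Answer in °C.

Equal length when α₁L₁ΔT − α₂L₂ΔT = L₂ − L₁ = 1.90×10⁻³ m
α₁L₁ = 5.745741×10⁻⁶, α₂L₂ = 1.727344×10⁻⁶ → Δ(αL) = 4.018397×10⁻⁶ m/K
ΔT = 1.90×10⁻³ / 4.018397×10⁻⁶ = 472.825 K, so T = 26.9 + 472.825 = 499.725 °C

T = 499.7 °C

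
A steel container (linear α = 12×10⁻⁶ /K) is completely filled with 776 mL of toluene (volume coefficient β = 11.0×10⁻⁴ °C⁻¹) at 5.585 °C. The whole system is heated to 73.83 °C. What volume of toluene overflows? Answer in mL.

56.3 mL

The container also expands: β_container ≈ 3α = 3.6×10⁻⁵ /K
Net overflow = V₀(β_liq − 3α_cont)ΔT
β − 3α = 1.10×10⁻³ − 3.6×10⁻⁵ = 1.064×10⁻³ /K; ΔT = 68.245 K
ΔV = 776 × 1.064×10⁻³ × 68.245 = 56.3 mL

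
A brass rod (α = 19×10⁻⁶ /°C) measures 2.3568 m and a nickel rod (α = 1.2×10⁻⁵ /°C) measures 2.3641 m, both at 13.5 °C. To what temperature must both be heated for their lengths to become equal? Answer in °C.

T = 458.4 °C

Equal length when α₁L₁ΔT − α₂L₂ΔT = L₂ − L₁ = 7.30×10⁻³ m
α₁L₁ = 4.47792×10⁻⁵, α₂L₂ = 2.83692×10⁻⁵ → Δ(αL) = 1.641×10⁻⁵ m/K
ΔT = 7.30×10⁻³ / 1.641×10⁻⁵ = 444.851 K, so T = 13.5 + 444.851 = 458.351 °C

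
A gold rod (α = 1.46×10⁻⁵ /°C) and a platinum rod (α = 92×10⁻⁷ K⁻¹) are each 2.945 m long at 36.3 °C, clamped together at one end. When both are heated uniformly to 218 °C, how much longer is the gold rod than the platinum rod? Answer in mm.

2.89 mm

ΔT = 181.7 K
gold: ΔL = 1.46×10⁻⁵ × 2.945 m × 181.7 = 7.8126×10⁻³ m = 7.8126 mm
platinum: ΔL = 92×10⁻⁷ × 2.945 m × 181.7 = 4.9230×10⁻³ m = 4.9230 mm
difference = 7.8126 − 4.9230 = 2.8896 mm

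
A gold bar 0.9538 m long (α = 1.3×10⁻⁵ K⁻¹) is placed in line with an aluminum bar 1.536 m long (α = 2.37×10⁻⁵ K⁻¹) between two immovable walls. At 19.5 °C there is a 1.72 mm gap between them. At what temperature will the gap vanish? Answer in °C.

T = 54.7 °C

α₁L₁ = 1.23994×10⁻⁵ m/K, α₂L₂ = 3.64032×10⁻⁵ m/K → total 4.88026×10⁻⁵ m/K
ΔT = g/(α₁L₁+α₂L₂) = 1.72×10⁻³ / 4.88026×10⁻⁵ = 35.244 K
T = 19.5 + 35.244 = 54.744 °C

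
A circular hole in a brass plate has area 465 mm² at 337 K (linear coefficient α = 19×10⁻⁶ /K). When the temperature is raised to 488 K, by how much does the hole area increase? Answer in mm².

ΔA = 2.67 mm²

Area coefficient ≈ 2α; |ΔT| = 151 K
ΔA = 2αA₀ΔT = 2(19×10⁻⁶)(465)(151) = 2.67 mm²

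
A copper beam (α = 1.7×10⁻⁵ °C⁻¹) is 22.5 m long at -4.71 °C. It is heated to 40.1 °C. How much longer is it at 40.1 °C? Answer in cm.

|ΔT| = |40.1 − (-4.71)| = 44.81 K
ΔL = αL₀ΔT = (1.7×10⁻⁵)(22.5)(44.81) = 1.71×10⁻² m

ΔL = 1.71 cm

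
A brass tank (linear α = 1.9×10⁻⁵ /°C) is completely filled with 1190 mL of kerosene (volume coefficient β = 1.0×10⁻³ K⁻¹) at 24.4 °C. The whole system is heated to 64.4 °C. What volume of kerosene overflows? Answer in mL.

The tank also expands: β_container ≈ 3α = 5.7×10⁻⁵ /K
Net overflow = V₀(β_liq − 3α_cont)ΔT
β − 3α = 1.00×10⁻³ − 5.7×10⁻⁵ = 9.43×10⁻⁴ /K; ΔT = 40.0 K
ΔV = 1190 × 9.43×10⁻⁴ × 40.0 = 44.9 mL

44.9 mL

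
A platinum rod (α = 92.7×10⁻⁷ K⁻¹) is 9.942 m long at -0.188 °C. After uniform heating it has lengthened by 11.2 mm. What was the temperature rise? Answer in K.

ΔL = αL₀ΔT ⇒ ΔT = ΔL / (αL₀)
ΔT = 11.2×10⁻³ m / (92.7×10⁻⁷ × 9.942 m) = 121.52 K

ΔT = 122 K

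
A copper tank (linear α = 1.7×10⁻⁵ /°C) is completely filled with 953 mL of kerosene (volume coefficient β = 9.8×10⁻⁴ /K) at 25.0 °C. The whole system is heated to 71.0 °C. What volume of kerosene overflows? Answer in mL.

The tank also expands: β_container ≈ 3α = 5.1×10⁻⁵ /K
Net overflow = V₀(β_liq − 3α_cont)ΔT
β − 3α = 9.80×10⁻⁴ − 5.1×10⁻⁵ = 9.29×10⁻⁴ /K; ΔT = 46.0 K
ΔV = 953 × 9.29×10⁻⁴ × 46.0 = 40.7 mL

40.7 mL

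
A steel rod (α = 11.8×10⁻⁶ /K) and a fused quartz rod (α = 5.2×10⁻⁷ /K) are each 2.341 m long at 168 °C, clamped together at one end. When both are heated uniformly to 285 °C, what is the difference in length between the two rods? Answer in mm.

3.09 mm

ΔT = 117 K
steel: ΔL = 11.8×10⁻⁶ × 2.341 m × 117 = 3.2320×10⁻³ m = 3.2320 mm
fused quartz: ΔL = 5.2×10⁻⁷ × 2.341 m × 117 = 1.4243×10⁻⁴ m = 0.14243 mm
difference = 3.2320 − 0.14243 = 3.08957 mm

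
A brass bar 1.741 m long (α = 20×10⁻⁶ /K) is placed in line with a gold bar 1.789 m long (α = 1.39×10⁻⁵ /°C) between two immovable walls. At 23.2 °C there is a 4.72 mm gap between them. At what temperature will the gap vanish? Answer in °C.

α₁L₁ = 3.482×10⁻⁵ m/K, α₂L₂ = 2.48671×10⁻⁵ m/K → total 5.96871×10⁻⁵ m/K
ΔT = g/(α₁L₁+α₂L₂) = 4.72×10⁻³ / 5.96871×10⁻⁵ = 79.08 K
T = 23.2 + 79.08 = 102.28 °C

T = 102 °C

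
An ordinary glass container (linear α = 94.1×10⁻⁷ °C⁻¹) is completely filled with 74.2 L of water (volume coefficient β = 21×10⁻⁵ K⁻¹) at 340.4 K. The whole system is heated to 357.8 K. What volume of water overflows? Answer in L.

0.235 L

The container also expands: β_container ≈ 3α = 2.823×10⁻⁵ /K
Net overflow = V₀(β_liq − 3α_cont)ΔT
β − 3α = 2.10×10⁻⁴ − 2.823×10⁻⁵ = 1.8177×10⁻⁴ /K; ΔT = 17.4 K
ΔV = 74.2 × 1.8177×10⁻⁴ × 17.4 = 0.235 L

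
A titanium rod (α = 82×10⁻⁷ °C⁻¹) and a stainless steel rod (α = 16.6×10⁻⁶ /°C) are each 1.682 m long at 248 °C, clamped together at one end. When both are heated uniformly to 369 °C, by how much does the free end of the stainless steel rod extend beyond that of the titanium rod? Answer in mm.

1.71 mm

ΔT = 121 K
titanium: ΔL = 82×10⁻⁷ × 1.682 m × 121 = 1.6689×10⁻³ m = 1.6689 mm
stainless steel: ΔL = 16.6×10⁻⁶ × 1.682 m × 121 = 3.3785×10⁻³ m = 3.3785 mm
difference = 3.3785 − 1.6689 = 1.7096 mm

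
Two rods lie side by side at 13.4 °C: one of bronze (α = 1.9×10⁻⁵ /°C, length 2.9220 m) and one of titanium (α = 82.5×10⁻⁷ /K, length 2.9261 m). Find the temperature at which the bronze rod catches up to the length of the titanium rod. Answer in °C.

T = 144.1 °C

L₁(1 + α₁ΔT) = L₂(1 + α₂ΔT) ⇒ ΔT = (L₂ − L₁)/(α₁L₁ − α₂L₂)
L₂ − L₁ = 2.9261 − 2.9220 = 4.10×10⁻³ m
α₁L₁ − α₂L₂ = 1.9×10⁻⁵×2.9220 − 82.5×10⁻⁷×2.9261 = 3.1377675×10⁻⁵ m/K
ΔT = 4.10×10⁻³ / 3.1377675×10⁻⁵ = 130.666 K
T = 13.4 + 130.666 = 144.066 °C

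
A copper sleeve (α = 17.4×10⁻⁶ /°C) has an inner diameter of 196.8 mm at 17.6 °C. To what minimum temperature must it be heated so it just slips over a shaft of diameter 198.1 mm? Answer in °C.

T = 397 °C

Required Δd = 198.1 − 196.8 = 1.3 mm
Δd = αd₀ΔT ⇒ ΔT = Δd/(αd₀) = 1.3 / (17.4×10⁻⁶ × 196.8) = 379.64 K
T_min = 17.6 + 379.64 = 397.24 °C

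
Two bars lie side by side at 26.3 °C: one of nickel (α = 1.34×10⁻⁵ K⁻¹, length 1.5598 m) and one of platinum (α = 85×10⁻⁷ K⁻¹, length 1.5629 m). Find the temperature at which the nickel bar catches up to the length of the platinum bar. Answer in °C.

T = 433.3 °C

L₁(1 + α₁ΔT) = L₂(1 + α₂ΔT) ⇒ ΔT = (L₂ − L₁)/(α₁L₁ − α₂L₂)
L₂ − L₁ = 1.5629 − 1.5598 = 3.10×10⁻³ m
α₁L₁ − α₂L₂ = 1.34×10⁻⁵×1.5598 − 85×10⁻⁷×1.5629 = 7.61667×10⁻⁶ m/K
ΔT = 3.10×10⁻³ / 7.61667×10⁻⁶ = 407.002 K
T = 26.3 + 407.002 = 433.302 °C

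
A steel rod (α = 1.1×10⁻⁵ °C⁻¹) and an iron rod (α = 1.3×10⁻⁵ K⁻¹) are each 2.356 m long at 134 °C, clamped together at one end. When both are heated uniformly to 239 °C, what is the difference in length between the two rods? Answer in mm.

ΔT = 105 K
steel: ΔL = 1.1×10⁻⁵ × 2.356 m × 105 = 2.7212×10⁻³ m = 2.7212 mm
iron: ΔL = 1.3×10⁻⁵ × 2.356 m × 105 = 3.2159×10⁻³ m = 3.2159 mm
difference = 3.2159 − 2.7212 = 0.4947 mm

0.495 mm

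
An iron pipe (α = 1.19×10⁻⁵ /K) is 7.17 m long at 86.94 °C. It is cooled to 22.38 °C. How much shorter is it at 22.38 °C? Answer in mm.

ΔL = 5.51 mm

|ΔT| = |22.38 − 86.94| = 64.56 K
ΔL = αL₀ΔT = (1.19×10⁻⁵)(7.17)(64.56) = 5.51×10⁻³ m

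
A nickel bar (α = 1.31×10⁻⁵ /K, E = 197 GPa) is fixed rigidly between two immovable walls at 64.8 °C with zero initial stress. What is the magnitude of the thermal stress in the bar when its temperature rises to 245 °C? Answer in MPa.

σ = 465 MPa

Fully constrained: the free strain ε = αΔT is blocked, so σ = Eε = EαΔT.
|ΔT| = 180.2 K
σ = 197×10⁹ × 1.31×10⁻⁵ × 180.2 = 4.65×10⁸ Pa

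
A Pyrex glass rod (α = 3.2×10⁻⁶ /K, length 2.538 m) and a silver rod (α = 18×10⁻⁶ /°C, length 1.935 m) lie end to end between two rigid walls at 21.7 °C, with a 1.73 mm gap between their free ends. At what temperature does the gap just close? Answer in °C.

α₁L₁ = 8.1216×10⁻⁶ m/K, α₂L₂ = 3.483×10⁻⁵ m/K → total 4.29516×10⁻⁵ m/K
ΔT = g/(α₁L₁+α₂L₂) = 1.73×10⁻³ / 4.29516×10⁻⁵ = 40.278 K
T = 21.7 + 40.278 = 61.978 °C

T = 62.0 °C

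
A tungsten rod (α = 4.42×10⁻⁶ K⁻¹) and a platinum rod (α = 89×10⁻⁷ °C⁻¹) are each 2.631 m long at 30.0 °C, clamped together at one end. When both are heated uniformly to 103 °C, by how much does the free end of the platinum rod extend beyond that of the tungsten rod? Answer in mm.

0.860 mm

ΔT = 73.0 K
tungsten: ΔL = 4.42×10⁻⁶ × 2.631 m × 73.0 = 8.4892×10⁻⁴ m = 0.84892 mm
platinum: ΔL = 89×10⁻⁷ × 2.631 m × 73.0 = 1.7094×10⁻³ m = 1.7094 mm
difference = 1.7094 − 0.84892 = 0.86048 mm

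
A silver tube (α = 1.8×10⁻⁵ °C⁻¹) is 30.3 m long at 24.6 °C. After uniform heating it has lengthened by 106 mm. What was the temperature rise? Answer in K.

ΔL = αL₀ΔT ⇒ ΔT = ΔL / (αL₀)
ΔT = 106×10⁻³ m / (1.8×10⁻⁵ × 30.3 m) = 194.35 K

ΔT = 194 K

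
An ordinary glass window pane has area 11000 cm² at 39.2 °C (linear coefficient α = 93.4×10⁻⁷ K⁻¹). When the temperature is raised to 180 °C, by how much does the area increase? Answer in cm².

ΔA = 28.9 cm²

Area coefficient ≈ 2α; |ΔT| = 140.8 K
ΔA = 2αA₀ΔT = 2(93.4×10⁻⁷)(11000)(140.8) = 28.9 cm²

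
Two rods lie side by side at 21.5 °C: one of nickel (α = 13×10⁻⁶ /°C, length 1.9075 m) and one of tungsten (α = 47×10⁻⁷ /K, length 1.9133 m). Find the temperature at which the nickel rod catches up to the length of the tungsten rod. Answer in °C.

L₁(1 + α₁ΔT) = L₂(1 + α₂ΔT) ⇒ ΔT = (L₂ − L₁)/(α₁L₁ − α₂L₂)
L₂ − L₁ = 1.9133 − 1.9075 = 5.80×10⁻³ m
α₁L₁ − α₂L₂ = 13×10⁻⁶×1.9075 − 47×10⁻⁷×1.9133 = 1.580499×10⁻⁵ m/K
ΔT = 5.80×10⁻³ / 1.580499×10⁻⁵ = 366.973 K
T = 21.5 + 366.973 = 388.473 °C

T = 388.5 °C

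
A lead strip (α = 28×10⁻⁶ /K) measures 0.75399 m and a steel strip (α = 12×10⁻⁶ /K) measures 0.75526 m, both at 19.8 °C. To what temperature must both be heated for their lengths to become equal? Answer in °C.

T = 125.2 °C

L₁(1 + α₁ΔT) = L₂(1 + α₂ΔT) ⇒ ΔT = (L₂ − L₁)/(α₁L₁ − α₂L₂)
L₂ − L₁ = 0.75526 − 0.75399 = 1.27×10⁻³ m
α₁L₁ − α₂L₂ = 28×10⁻⁶×0.75399 − 12×10⁻⁶×0.75526 = 1.20486×10⁻⁵ m/K
ΔT = 1.27×10⁻³ / 1.20486×10⁻⁵ = 105.406 K
T = 19.8 + 105.406 = 125.206 °C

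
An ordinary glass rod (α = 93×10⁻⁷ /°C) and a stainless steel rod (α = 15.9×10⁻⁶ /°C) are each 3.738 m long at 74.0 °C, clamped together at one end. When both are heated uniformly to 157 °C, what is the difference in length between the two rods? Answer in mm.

ΔT = 83.0 K
ordinary glass: ΔL = 93×10⁻⁷ × 3.738 m × 83.0 = 2.8854×10⁻³ m = 2.8854 mm
stainless steel: ΔL = 15.9×10⁻⁶ × 3.738 m × 83.0 = 4.9330×10⁻³ m = 4.9330 mm
difference = 4.9330 − 2.8854 = 2.0476 mm

2.05 mm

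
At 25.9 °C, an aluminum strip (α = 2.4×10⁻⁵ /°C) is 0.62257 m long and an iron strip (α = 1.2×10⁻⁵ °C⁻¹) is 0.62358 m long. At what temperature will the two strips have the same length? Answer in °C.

T = 161.3 °C

Equal length when α₁L₁ΔT − α₂L₂ΔT = L₂ − L₁ = 1.01×10⁻³ m
α₁L₁ = 1.494168×10⁻⁵, α₂L₂ = 7.48296×10⁻⁶ → Δ(αL) = 7.45872×10⁻⁶ m/K
ΔT = 1.01×10⁻³ / 7.45872×10⁻⁶ = 135.412 K, so T = 25.9 + 135.412 = 161.312 °C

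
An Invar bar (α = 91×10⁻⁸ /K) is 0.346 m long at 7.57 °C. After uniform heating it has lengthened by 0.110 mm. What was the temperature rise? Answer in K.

ΔL = αL₀ΔT ⇒ ΔT = ΔL / (αL₀)
ΔT = 0.110×10⁻³ m / (91×10⁻⁸ × 0.346 m) = 349.36 K

ΔT = 349 K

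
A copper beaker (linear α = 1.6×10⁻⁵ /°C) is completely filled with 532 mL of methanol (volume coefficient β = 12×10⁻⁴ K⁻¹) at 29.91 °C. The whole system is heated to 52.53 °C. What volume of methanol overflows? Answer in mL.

The beaker also expands: β_container ≈ 3α = 4.8×10⁻⁵ /K
Net overflow = V₀(β_liq − 3α_cont)ΔT
β − 3α = 1.20×10⁻³ − 4.8×10⁻⁵ = 1.152×10⁻³ /K; ΔT = 22.62 K
ΔV = 532 × 1.152×10⁻³ × 22.62 = 13.9 mL

13.9 mL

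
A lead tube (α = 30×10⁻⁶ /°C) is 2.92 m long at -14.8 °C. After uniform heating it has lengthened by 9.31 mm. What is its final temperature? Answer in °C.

T = 91.5 °C

ΔL = αL₀ΔT ⇒ ΔT = ΔL / (αL₀)
ΔT = 9.31×10⁻³ m / (30×10⁻⁶ × 2.92 m) = 106.279 K
T = -14.8 + 106.279 = 91.479 °C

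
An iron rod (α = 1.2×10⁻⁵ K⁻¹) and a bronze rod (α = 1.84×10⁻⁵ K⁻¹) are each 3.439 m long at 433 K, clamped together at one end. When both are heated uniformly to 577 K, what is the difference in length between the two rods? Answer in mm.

3.17 mm

ΔT = 144 K
iron: ΔL = 1.2×10⁻⁵ × 3.439 m × 144 = 5.9426×10⁻³ m = 5.9426 mm
bronze: ΔL = 1.84×10⁻⁵ × 3.439 m × 144 = 9.1120×10⁻³ m = 9.1120 mm
difference = 9.1120 − 5.9426 = 3.1694 mm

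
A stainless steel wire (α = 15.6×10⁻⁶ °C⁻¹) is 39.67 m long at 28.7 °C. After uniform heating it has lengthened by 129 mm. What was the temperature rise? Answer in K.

ΔL = αL₀ΔT ⇒ ΔT = ΔL / (αL₀)
ΔT = 129×10⁻³ m / (15.6×10⁻⁶ × 39.67 m) = 208.45 K

ΔT = 208 K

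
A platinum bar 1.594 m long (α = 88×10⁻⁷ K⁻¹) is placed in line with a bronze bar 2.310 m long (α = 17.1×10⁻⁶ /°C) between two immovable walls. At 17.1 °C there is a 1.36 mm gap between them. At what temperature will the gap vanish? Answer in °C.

T = 42.5 °C

α₁L₁ = 1.40272×10⁻⁵ m/K, α₂L₂ = 3.9501×10⁻⁵ m/K → total 5.35282×10⁻⁵ m/K
ΔT = g/(α₁L₁+α₂L₂) = 1.36×10⁻³ / 5.35282×10⁻⁵ = 25.407 K
T = 17.1 + 25.407 = 42.507 °C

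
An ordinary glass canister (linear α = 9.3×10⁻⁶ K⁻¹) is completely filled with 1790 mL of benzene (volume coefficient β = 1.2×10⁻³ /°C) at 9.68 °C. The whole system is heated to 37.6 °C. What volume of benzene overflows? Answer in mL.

The canister also expands: β_container ≈ 3α = 2.79×10⁻⁵ /K
Net overflow = V₀(β_liq − 3α_cont)ΔT
β − 3α = 1.20×10⁻³ − 2.79×10⁻⁵ = 1.1721×10⁻³ /K; ΔT = 27.92 K
ΔV = 1790 × 1.1721×10⁻³ × 27.92 = 58.6 mL

58.6 mL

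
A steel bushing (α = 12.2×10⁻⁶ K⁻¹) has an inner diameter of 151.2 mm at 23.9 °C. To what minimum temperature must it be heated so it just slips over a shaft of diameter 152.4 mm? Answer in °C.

T = 674 °C

Required Δd = 152.4 − 151.2 = 1.2 mm
Δd = αd₀ΔT ⇒ ΔT = Δd/(αd₀) = 1.2 / (12.2×10⁻⁶ × 151.2) = 650.53 K
T_min = 23.9 + 650.53 = 674.43 °C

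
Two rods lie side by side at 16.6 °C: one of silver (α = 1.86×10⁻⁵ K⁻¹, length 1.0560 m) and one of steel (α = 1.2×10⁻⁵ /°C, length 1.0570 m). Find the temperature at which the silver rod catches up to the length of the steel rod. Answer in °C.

T = 160.3 °C

L₁(1 + α₁ΔT) = L₂(1 + α₂ΔT) ⇒ ΔT = (L₂ − L₁)/(α₁L₁ − α₂L₂)
L₂ − L₁ = 1.0570 − 1.0560 = 1.00×10⁻³ m
α₁L₁ − α₂L₂ = 1.86×10⁻⁵×1.0560 − 1.2×10⁻⁵×1.0570 = 6.9576×10⁻⁶ m/K
ΔT = 1.00×10⁻³ / 6.9576×10⁻⁶ = 143.728 K
T = 16.6 + 143.728 = 160.328 °C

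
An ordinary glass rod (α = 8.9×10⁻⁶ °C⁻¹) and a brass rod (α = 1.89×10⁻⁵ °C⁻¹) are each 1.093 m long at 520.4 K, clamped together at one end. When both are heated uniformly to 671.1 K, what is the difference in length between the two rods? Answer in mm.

ΔT = 150.7 K
ordinary glass: ΔL = 8.9×10⁻⁶ × 1.093 m × 150.7 = 1.4660×10⁻³ m = 1.4660 mm
brass: ΔL = 1.89×10⁻⁵ × 1.093 m × 150.7 = 3.1131×10⁻³ m = 3.1131 mm
difference = 3.1131 − 1.4660 = 1.6471 mm

1.65 mm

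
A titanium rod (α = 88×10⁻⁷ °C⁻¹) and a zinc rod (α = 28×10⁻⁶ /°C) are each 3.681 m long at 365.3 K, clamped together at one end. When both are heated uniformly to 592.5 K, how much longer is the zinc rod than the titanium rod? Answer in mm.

16.1 mm

ΔT = 227.2 K
titanium: ΔL = 88×10⁻⁷ × 3.681 m × 227.2 = 7.3596×10⁻³ m = 7.3596 mm
zinc: ΔL = 28×10⁻⁶ × 3.681 m × 227.2 = 2.3417×10⁻² m = 23.417 mm
difference = 23.417 − 7.3596 = 16.0574 mm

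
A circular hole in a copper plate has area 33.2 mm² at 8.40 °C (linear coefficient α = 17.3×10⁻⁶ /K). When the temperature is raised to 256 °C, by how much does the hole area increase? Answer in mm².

Area coefficient ≈ 2α; |ΔT| = 247.60 K
ΔA = 2αA₀ΔT = 2(17.3×10⁻⁶)(33.2)(247.60) = 0.284 mm²

ΔA = 0.284 mm²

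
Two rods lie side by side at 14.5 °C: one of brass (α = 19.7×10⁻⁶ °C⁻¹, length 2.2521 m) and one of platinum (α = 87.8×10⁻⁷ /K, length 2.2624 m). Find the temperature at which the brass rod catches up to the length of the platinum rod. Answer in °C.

T = 434.9 °C

Equal length when α₁L₁ΔT − α₂L₂ΔT = L₂ − L₁ = 1.03×10⁻² m
α₁L₁ = 4.436637×10⁻⁵, α₂L₂ = 1.9863872×10⁻⁵ → Δ(αL) = 2.4502498×10⁻⁵ m/K
ΔT = 1.03×10⁻² / 2.4502498×10⁻⁵ = 420.365 K, so T = 14.5 + 420.365 = 434.865 °C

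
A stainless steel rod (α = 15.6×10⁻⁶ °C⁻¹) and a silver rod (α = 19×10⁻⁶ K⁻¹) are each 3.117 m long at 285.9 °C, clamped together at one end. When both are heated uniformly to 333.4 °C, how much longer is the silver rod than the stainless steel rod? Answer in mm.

ΔT = 47.5 K
stainless steel: ΔL = 15.6×10⁻⁶ × 3.117 m × 47.5 = 2.3097×10⁻³ m = 2.3097 mm
silver: ΔL = 19×10⁻⁶ × 3.117 m × 47.5 = 2.8131×10⁻³ m = 2.8131 mm
difference = 2.8131 − 2.3097 = 0.5034 mm

0.503 mm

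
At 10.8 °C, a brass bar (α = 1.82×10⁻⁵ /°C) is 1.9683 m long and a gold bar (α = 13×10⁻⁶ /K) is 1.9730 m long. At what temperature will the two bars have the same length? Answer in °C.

T = 472.8 °C

Equal length when α₁L₁ΔT − α₂L₂ΔT = L₂ − L₁ = 4.70×10⁻³ m
α₁L₁ = 3.582306×10⁻⁵, α₂L₂ = 2.5649×10⁻⁵ → Δ(αL) = 1.017406×10⁻⁵ m/K
ΔT = 4.70×10⁻³ / 1.017406×10⁻⁵ = 461.959 K, so T = 10.8 + 461.959 = 472.759 °C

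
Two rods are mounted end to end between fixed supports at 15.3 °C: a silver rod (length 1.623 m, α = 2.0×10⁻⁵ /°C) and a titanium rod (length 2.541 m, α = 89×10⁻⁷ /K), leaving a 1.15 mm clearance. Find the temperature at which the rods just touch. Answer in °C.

T = 36.2 °C

Gap closes when ΔL₁ + ΔL₂ = 1.15 mm = 1.15×10⁻³ m
(α₁L₁ + α₂L₂)ΔT = g
α₁L₁ + α₂L₂ = 2.0×10⁻⁵×1.623 + 89×10⁻⁷×2.541 = 5.50749×10⁻⁵ m/K
ΔT = 1.15×10⁻³ / 5.50749×10⁻⁵ = 20.881 K
T = 15.3 + 20.881 = 36.181 °C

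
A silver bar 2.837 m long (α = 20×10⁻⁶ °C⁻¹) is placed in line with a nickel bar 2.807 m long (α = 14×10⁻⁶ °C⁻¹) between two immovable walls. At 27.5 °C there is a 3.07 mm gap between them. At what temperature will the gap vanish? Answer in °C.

T = 59.5 °C

α₁L₁ = 5.674×10⁻⁵ m/K, α₂L₂ = 3.9298×10⁻⁵ m/K → total 9.6038×10⁻⁵ m/K
ΔT = g/(α₁L₁+α₂L₂) = 3.07×10⁻³ / 9.6038×10⁻⁵ = 31.967 K
T = 27.5 + 31.967 = 59.467 °C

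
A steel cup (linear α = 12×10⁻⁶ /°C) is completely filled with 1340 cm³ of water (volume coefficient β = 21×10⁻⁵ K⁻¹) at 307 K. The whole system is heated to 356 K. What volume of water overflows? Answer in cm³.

The cup also expands: β_container ≈ 3α = 3.6×10⁻⁵ /K
Net overflow = V₀(β_liq − 3α_cont)ΔT
β − 3α = 2.10×10⁻⁴ − 3.6×10⁻⁵ = 1.74×10⁻⁴ /K; ΔT = 49 K
ΔV = 1340 × 1.74×10⁻⁴ × 49 = 11.4 cm³

11.4 cm³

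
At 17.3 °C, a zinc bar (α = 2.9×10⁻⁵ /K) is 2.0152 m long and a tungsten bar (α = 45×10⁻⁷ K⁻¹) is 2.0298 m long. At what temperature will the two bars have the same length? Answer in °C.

Equal length when α₁L₁ΔT − α₂L₂ΔT = L₂ − L₁ = 1.46×10⁻² m
α₁L₁ = 5.84408×10⁻⁵, α₂L₂ = 9.1341×10⁻⁶ → Δ(αL) = 4.93067×10⁻⁵ m/K
ΔT = 1.46×10⁻² / 4.93067×10⁻⁵ = 296.106 K, so T = 17.3 + 296.106 = 313.406 °C

T = 313.4 °C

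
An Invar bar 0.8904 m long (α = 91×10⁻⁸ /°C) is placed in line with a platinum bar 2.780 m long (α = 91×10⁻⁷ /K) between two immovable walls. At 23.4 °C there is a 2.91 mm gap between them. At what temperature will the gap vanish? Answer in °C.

T = 135 °C

Gap closes when ΔL₁ + ΔL₂ = 2.91 mm = 2.91×10⁻³ m
(α₁L₁ + α₂L₂)ΔT = g
α₁L₁ + α₂L₂ = 91×10⁻⁸×0.8904 + 91×10⁻⁷×2.780 = 2.6108264×10⁻⁵ m/K
ΔT = 2.91×10⁻³ / 2.6108264×10⁻⁵ = 111.46 K
T = 23.4 + 111.46 = 134.86 °C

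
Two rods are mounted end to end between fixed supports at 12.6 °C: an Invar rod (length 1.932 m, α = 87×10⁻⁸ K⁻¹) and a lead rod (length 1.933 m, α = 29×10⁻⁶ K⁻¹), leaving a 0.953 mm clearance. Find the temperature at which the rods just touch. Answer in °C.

α₁L₁ = 1.68084×10⁻⁶ m/K, α₂L₂ = 5.6057×10⁻⁵ m/K → total 5.773784×10⁻⁵ m/K
ΔT = g/(α₁L₁+α₂L₂) = 9.53×10⁻⁴ / 5.773784×10⁻⁵ = 16.506 K
T = 12.6 + 16.506 = 29.106 °C

T = 29.1 °C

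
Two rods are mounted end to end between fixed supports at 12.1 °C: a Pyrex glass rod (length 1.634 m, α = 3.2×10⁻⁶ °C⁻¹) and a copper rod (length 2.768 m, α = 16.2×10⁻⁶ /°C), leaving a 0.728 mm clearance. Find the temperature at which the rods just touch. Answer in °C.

Gap closes when ΔL₁ + ΔL₂ = 0.728 mm = 7.28×10⁻⁴ m
(α₁L₁ + α₂L₂)ΔT = g
α₁L₁ + α₂L₂ = 3.2×10⁻⁶×1.634 + 16.2×10⁻⁶×2.768 = 5.00704×10⁻⁵ m/K
ΔT = 7.28×10⁻⁴ / 5.00704×10⁻⁵ = 14.540 K
T = 12.1 + 14.540 = 26.640 °C

T = 26.6 °C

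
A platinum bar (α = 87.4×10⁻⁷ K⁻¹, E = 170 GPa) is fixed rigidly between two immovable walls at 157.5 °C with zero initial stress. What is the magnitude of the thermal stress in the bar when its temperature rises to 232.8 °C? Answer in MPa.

Fully constrained: the free strain ε = αΔT is blocked, so σ = Eε = EαΔT.
|ΔT| = 75.3 K
σ = 170×10⁹ × 87.4×10⁻⁷ × 75.3 = 1.12×10⁸ Pa

σ = 112 MPa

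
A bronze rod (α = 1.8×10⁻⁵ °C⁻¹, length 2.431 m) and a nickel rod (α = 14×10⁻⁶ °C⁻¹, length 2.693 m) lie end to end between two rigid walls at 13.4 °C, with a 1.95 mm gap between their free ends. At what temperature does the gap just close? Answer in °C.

Gap closes when ΔL₁ + ΔL₂ = 1.95 mm = 1.95×10⁻³ m
(α₁L₁ + α₂L₂)ΔT = g
α₁L₁ + α₂L₂ = 1.8×10⁻⁵×2.431 + 14×10⁻⁶×2.693 = 8.146×10⁻⁵ m/K
ΔT = 1.95×10⁻³ / 8.146×10⁻⁵ = 23.938 K
T = 13.4 + 23.938 = 37.338 °C

T = 37.3 °C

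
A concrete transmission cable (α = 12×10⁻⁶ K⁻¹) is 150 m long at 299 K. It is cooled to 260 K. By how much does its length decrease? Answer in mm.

|ΔT| = |260 − 299| = 39 K
ΔL = αL₀ΔT = (12×10⁻⁶)(150)(39) = 7.02×10⁻² m

ΔL = 70.2 mm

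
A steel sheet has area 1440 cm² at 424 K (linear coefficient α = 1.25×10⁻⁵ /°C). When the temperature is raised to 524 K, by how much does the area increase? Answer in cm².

ΔA = 3.60 cm²

Area coefficient ≈ 2α; |ΔT| = 100 K
ΔA = 2αA₀ΔT = 2(1.25×10⁻⁵)(1440)(100) = 3.60 cm²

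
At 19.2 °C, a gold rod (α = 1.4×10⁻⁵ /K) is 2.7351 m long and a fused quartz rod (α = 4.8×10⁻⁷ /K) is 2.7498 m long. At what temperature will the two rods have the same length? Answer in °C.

T = 416.8 °C

Equal length when α₁L₁ΔT − α₂L₂ΔT = L₂ − L₁ = 1.47×10⁻² m
α₁L₁ = 3.82914×10⁻⁵, α₂L₂ = 1.319904×10⁻⁶ → Δ(αL) = 3.6971496×10⁻⁵ m/K
ΔT = 1.47×10⁻² / 3.6971496×10⁻⁵ = 397.604 K, so T = 19.2 + 397.604 = 416.804 °C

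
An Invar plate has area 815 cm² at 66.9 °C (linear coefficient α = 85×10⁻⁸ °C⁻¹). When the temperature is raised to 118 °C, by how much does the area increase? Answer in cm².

Area coefficient ≈ 2α; |ΔT| = 51.1 K
ΔA = 2αA₀ΔT = 2(85×10⁻⁸)(815)(51.1) = 0.0708 cm²

ΔA = 0.0708 cm²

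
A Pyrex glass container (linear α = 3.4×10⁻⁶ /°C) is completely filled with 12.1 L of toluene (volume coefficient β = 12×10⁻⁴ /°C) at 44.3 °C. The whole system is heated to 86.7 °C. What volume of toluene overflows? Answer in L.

0.610 L

The container also expands: β_container ≈ 3α = 1.02×10⁻⁵ /K
Net overflow = V₀(β_liq − 3α_cont)ΔT
β − 3α = 1.20×10⁻³ − 1.02×10⁻⁵ = 1.1898×10⁻³ /K; ΔT = 42.4 K
ΔV = 12.1 × 1.1898×10⁻³ × 42.4 = 0.610 L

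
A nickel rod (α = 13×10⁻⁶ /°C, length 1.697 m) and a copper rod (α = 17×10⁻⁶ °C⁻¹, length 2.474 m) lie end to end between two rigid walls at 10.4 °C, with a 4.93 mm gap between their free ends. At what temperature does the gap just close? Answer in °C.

T = 87.3 °C

α₁L₁ = 2.2061×10⁻⁵ m/K, α₂L₂ = 4.2058×10⁻⁵ m/K → total 6.4119×10⁻⁵ m/K
ΔT = g/(α₁L₁+α₂L₂) = 4.93×10⁻³ / 6.4119×10⁻⁵ = 76.888 K
T = 10.4 + 76.888 = 87.288 °C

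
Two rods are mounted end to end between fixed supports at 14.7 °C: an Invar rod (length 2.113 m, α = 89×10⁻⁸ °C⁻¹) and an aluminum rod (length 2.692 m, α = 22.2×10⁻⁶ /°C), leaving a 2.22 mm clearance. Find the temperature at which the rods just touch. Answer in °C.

α₁L₁ = 1.88057×10⁻⁶ m/K, α₂L₂ = 5.97624×10⁻⁵ m/K → total 6.164297×10⁻⁵ m/K
ΔT = g/(α₁L₁+α₂L₂) = 2.22×10⁻³ / 6.164297×10⁻⁵ = 36.014 K
T = 14.7 + 36.014 = 50.714 °C

T = 50.7 °C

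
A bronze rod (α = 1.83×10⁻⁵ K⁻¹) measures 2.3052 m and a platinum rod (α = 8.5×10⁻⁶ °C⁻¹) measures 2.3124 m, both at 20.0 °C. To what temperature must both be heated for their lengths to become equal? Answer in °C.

T = 339.6 °C

L₁(1 + α₁ΔT) = L₂(1 + α₂ΔT) ⇒ ΔT = (L₂ − L₁)/(α₁L₁ − α₂L₂)
L₂ − L₁ = 2.3124 − 2.3052 = 7.20×10⁻³ m
α₁L₁ − α₂L₂ = 1.83×10⁻⁵×2.3052 − 8.5×10⁻⁶×2.3124 = 2.252976×10⁻⁵ m/K
ΔT = 7.20×10⁻³ / 2.252976×10⁻⁵ = 319.577 K
T = 20.0 + 319.577 = 339.577 °C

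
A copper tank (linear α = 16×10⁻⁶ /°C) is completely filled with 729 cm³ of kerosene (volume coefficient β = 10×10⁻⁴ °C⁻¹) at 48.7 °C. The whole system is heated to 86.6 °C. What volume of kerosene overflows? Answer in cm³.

26.3 cm³

The tank also expands: β_container ≈ 3α = 4.8×10⁻⁵ /K
Net overflow = V₀(β_liq − 3α_cont)ΔT
β − 3α = 1.00×10⁻³ − 4.8×10⁻⁵ = 9.52×10⁻⁴ /K; ΔT = 37.9 K
ΔV = 729 × 9.52×10⁻⁴ × 37.9 = 26.3 cm³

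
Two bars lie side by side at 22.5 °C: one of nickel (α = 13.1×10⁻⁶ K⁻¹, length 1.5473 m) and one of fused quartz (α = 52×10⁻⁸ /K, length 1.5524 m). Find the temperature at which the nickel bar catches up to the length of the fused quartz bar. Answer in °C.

Equal length when α₁L₁ΔT − α₂L₂ΔT = L₂ − L₁ = 5.10×10⁻³ m
α₁L₁ = 2.026963×10⁻⁵, α₂L₂ = 8.07248×10⁻⁷ → Δ(αL) = 1.9462382×10⁻⁵ m/K
ΔT = 5.10×10⁻³ / 1.9462382×10⁻⁵ = 262.044 K, so T = 22.5 + 262.044 = 284.544 °C

T = 284.5 °C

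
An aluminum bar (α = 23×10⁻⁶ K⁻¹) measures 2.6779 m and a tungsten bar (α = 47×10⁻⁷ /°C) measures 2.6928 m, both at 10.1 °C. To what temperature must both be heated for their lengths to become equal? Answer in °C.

Equal length when α₁L₁ΔT − α₂L₂ΔT = L₂ − L₁ = 1.49×10⁻² m
α₁L₁ = 6.15917×10⁻⁵, α₂L₂ = 1.265616×10⁻⁵ → Δ(αL) = 4.893554×10⁻⁵ m/K
ΔT = 1.49×10⁻² / 4.893554×10⁻⁵ = 304.482 K, so T = 10.1 + 304.482 = 314.582 °C

T = 314.6 °C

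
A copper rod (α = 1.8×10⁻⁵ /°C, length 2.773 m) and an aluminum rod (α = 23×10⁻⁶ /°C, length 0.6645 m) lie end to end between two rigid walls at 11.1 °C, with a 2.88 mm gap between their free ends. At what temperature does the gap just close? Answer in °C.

T = 55.3 °C

Gap closes when ΔL₁ + ΔL₂ = 2.88 mm = 2.88×10⁻³ m
(α₁L₁ + α₂L₂)ΔT = g
α₁L₁ + α₂L₂ = 1.8×10⁻⁵×2.773 + 23×10⁻⁶×0.6645 = 6.51975×10⁻⁵ m/K
ΔT = 2.88×10⁻³ / 6.51975×10⁻⁵ = 44.173 K
T = 11.1 + 44.173 = 55.273 °C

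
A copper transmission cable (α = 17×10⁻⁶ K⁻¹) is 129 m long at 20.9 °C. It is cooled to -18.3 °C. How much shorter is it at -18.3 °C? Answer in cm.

|ΔT| = |-18.3 − 20.9| = 39.2 K
ΔL = αL₀ΔT = (17×10⁻⁶)(129)(39.2) = 8.60×10⁻² m

ΔL = 8.60 cm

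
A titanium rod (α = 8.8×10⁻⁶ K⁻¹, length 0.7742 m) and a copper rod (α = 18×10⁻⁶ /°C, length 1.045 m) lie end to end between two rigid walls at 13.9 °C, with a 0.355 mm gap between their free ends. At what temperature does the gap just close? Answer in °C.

T = 27.8 °C

α₁L₁ = 6.81296×10⁻⁶ m/K, α₂L₂ = 1.881×10⁻⁵ m/K → total 2.562296×10⁻⁵ m/K
ΔT = g/(α₁L₁+α₂L₂) = 3.55×10⁻⁴ / 2.562296×10⁻⁵ = 13.855 K
T = 13.9 + 13.855 = 27.755 °C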